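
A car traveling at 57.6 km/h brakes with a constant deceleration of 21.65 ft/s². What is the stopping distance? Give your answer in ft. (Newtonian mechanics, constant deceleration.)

v₀ = 57.6 km/h × 0.2777777777777778 = 16.0 m/s
a = 21.65 ft/s² × 0.3048 = 6.59892 m/s²
d = v₀² / (2a) = 16.0² / (2 × 6.59892) = 256.0 / 13.1978 = 19.3972 m
d = 19.3972 m / 0.3048 = 63.64 ft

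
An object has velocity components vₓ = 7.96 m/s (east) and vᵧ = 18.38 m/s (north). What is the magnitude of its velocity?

|v| = √(vₓ² + vᵧ²) = √(7.96² + 18.38²) = √(401.186) = 20.03 m/s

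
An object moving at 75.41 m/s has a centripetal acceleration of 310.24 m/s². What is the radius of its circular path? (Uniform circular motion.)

r = v²/a_c = 75.41²/310.24 = 18.33 m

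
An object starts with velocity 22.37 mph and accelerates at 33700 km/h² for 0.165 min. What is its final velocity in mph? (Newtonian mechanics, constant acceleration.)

v₀ = 22.37 mph × 0.44704 = 10.0003 m/s
a = 33700 km/h² × 7.716049382716049e-05 = 2.60031 m/s²
t = 0.165 min × 60.0 = 9.9 s
v = v₀ + a × t = 10.0003 + 2.60031 × 9.9 = 35.7434 m/s
v = 35.7434 m/s / 0.44704 = 79.96 mph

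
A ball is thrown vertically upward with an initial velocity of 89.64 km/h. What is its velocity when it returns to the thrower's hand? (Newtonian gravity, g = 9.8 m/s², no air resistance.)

By conservation of energy (no air resistance), the ball returns to the throw height with the same speed as launch, but directed downward.
|v_ground| = v₀ = 89.64 km/h
v_ground = 89.64 km/h (downward)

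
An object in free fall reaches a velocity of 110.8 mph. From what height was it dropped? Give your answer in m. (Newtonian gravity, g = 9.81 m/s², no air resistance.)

v = 110.8 mph × 0.44704 = 49.532 m/s
h = v² / (2g) = 49.532² / (2 × 9.81) = 125.0 m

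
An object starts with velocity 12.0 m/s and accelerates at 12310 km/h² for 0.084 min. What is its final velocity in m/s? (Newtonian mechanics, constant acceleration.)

a = 12310 km/h² × 7.716049382716049e-05 = 0.949846 m/s²
t = 0.084 min × 60.0 = 5.04 s
v = v₀ + a × t = 12.0 + 0.949846 × 5.04 = 16.79 m/s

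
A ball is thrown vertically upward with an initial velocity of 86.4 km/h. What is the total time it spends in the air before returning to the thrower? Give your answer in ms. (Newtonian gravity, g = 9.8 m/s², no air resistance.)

v₀ = 86.4 km/h × 0.2777777777777778 = 24.0 m/s
t_total = 2 × v₀ / g = 2 × 24.0 / 9.8 = 4.89796 s
t_total = 4.89796 s / 0.001 = 4898 ms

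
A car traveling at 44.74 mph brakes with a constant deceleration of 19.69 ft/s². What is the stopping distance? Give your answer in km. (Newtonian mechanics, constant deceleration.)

v₀ = 44.74 mph × 0.44704 = 20.0006 m/s
a = 19.69 ft/s² × 0.3048 = 6.00151 m/s²
d = v₀² / (2a) = 20.0006² / (2 × 6.00151) = 400.024 / 12.003 = 33.327 m
d = 33.327 m / 1000.0 = 0.03333 km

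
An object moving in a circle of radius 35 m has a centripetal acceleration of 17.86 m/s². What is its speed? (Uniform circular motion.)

v = √(a_c × r) = √(17.86 × 35) = 25.0 m/s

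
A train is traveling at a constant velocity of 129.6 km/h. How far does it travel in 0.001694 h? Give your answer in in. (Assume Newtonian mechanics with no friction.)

v = 129.6 km/h × 0.2777777777777778 = 36.0 m/s
t = 0.001694 h × 3600.0 = 6.0984 s
d = v × t = 36.0 × 6.0984 = 219.542 m
d = 219.542 m / 0.0254 = 8643 in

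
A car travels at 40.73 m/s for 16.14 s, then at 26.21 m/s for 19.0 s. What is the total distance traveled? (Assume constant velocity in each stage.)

d₁ = v₁t₁ = 40.73 × 16.14 = 657.3822 m
d₂ = v₂t₂ = 26.21 × 19.0 = 497.99 m
d_total = 657.3822 + 497.99 = 1155.37 m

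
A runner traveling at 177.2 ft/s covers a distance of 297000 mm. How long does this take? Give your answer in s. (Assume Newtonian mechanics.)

d = 297000 mm × 0.001 = 297.0 m
v = 177.2 ft/s × 0.3048 = 54.0106 m/s
t = d / v = 297.0 / 54.0106 = 5.499 s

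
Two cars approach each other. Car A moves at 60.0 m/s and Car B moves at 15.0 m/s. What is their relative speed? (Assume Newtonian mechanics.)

v_rel = v_A + v_B = 60.0 + 15.0 = 75.0 m/s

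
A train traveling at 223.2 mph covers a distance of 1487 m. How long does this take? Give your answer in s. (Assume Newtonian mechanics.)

v = 223.2 mph × 0.44704 = 99.7793 m/s
t = d / v = 1487 / 99.7793 = 14.9 s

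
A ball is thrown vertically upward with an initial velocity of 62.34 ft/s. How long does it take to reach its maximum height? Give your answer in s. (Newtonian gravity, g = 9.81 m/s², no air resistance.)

v₀ = 62.34 ft/s × 0.3048 = 19.0012 m/s
t_up = v₀ / g = 19.0012 / 9.81 = 1.937 s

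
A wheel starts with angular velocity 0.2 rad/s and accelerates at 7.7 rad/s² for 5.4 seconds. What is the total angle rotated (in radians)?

θ = ω₀t + ½αt² = 0.2×5.4 + ½×7.7×5.4² = 113.35 rad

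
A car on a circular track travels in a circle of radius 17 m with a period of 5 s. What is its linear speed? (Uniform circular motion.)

v = 2πr/T = 2π×17/5 = 21.36 m/s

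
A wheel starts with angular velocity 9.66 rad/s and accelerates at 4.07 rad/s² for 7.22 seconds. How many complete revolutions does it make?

θ = ω₀t + ½αt² = 9.66×7.22 + ½×4.07×7.22² = 175.826494 rad
Total revolutions = θ/(2π) = 175.826494/(2π) = 27.98
Complete revolutions = ⌊27.98⌋ = 27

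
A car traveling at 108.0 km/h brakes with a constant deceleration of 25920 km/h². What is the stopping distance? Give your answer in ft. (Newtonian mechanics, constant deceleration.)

v₀ = 108.0 km/h × 0.2777777777777778 = 30.0 m/s
a = 25920 km/h² × 7.716049382716049e-05 = 2.0 m/s²
d = v₀² / (2a) = 30.0² / (2 × 2.0) = 900.0 / 4.0 = 225.0 m
d = 225.0 m / 0.3048 = 738.2 ft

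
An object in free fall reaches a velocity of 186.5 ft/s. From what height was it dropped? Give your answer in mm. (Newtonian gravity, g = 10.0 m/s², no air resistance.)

v = 186.5 ft/s × 0.3048 = 56.8452 m/s
h = v² / (2g) = 56.8452² / (2 × 10.0) = 161.569 m
h = 161.569 m / 0.001 = 161600 mm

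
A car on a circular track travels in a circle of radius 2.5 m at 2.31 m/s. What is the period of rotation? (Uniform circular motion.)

T = 2πr/v = 2π×2.5/2.31 = 6.8 s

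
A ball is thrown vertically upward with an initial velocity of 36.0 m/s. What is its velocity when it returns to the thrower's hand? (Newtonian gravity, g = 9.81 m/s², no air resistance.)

By conservation of energy (no air resistance), the ball returns to the throw height with the same speed as launch, but directed downward.
|v_ground| = v₀ = 36.0 m/s
v_ground = 36.0 m/s (downward)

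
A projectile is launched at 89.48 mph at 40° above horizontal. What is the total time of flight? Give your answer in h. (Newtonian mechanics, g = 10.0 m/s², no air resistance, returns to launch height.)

v₀ = 89.48 mph × 0.44704 = 40.0011 m/s
T = 2 × v₀ × sin(θ) / g = 2 × 40.0011 × sin(40°) / 10.0 = 2 × 40.0011 × 0.642788 / 10.0 = 5.14245 s
T = 5.14245 s / 3600.0 = 0.001428 h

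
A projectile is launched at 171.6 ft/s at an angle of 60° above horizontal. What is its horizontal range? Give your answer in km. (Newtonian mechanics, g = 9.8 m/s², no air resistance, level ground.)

v₀ = 171.6 ft/s × 0.3048 = 52.3037 m/s
R = v₀² × sin(2θ) / g = 52.3037² × sin(2 × 60°) / 9.8 = 2735.68 × 0.866025 / 9.8 = 241.752 m
R = 241.752 m / 1000.0 = 0.2418 km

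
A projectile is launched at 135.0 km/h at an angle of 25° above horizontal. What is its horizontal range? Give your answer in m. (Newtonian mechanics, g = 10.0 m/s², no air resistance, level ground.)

v₀ = 135.0 km/h × 0.2777777777777778 = 37.5 m/s
R = v₀² × sin(2θ) / g = 37.5² × sin(2 × 25°) / 10.0 = 1406.25 × 0.766044 / 10.0 = 107.7 m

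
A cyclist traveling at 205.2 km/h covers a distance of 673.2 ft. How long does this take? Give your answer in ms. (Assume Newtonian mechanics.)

d = 673.2 ft × 0.3048 = 205.191 m
v = 205.2 km/h × 0.2777777777777778 = 57.0 m/s
t = d / v = 205.191 / 57.0 = 3.59984 s
t = 3.59984 s / 0.001 = 3600 ms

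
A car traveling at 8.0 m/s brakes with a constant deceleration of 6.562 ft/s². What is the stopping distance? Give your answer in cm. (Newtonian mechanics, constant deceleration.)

a = 6.562 ft/s² × 0.3048 = 2.0001 m/s²
d = v₀² / (2a) = 8.0² / (2 × 2.0001) = 64.0 / 4.0002 = 15.9992 m
d = 15.9992 m / 0.01 = 1600 cm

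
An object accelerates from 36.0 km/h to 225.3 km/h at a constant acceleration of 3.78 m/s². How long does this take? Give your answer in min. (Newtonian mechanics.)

v₀ = 36.0 km/h × 0.2777777777777778 = 10.0 m/s
v = 225.3 km/h × 0.2777777777777778 = 62.5833 m/s
t = (v - v₀) / a = (62.5833 - 10.0) / 3.78 = 13.9109 s
t = 13.9109 s / 60.0 = 0.2318 min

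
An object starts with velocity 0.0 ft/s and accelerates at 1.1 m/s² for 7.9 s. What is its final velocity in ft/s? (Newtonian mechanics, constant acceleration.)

v₀ = 0.0 ft/s × 0.3048 = 0.0 m/s
v = v₀ + a × t = 0.0 + 1.1 × 7.9 = 8.69 m/s
v = 8.69 m/s / 0.3048 = 28.51 ft/s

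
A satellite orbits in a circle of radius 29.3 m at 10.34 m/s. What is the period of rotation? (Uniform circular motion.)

T = 2πr/v = 2π×29.3/10.34 = 17.8 s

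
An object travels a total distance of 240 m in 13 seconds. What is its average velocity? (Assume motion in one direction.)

v_avg = Δd / Δt = 240 / 13 = 18.46 m/s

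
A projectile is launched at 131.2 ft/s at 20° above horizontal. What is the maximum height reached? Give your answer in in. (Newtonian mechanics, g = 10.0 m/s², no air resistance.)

v₀ = 131.2 ft/s × 0.3048 = 39.9898 m/s
H = v₀² × sin²(θ) / (2g) = 39.9898² × sin(20°)² / (2 × 10.0) = 1599.18 × 0.116978 / 20.0 = 9.35344 m
H = 9.35344 m / 0.0254 = 368.2 in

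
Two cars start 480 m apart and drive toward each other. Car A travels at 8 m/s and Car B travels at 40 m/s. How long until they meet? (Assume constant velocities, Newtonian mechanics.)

Combined speed: v_combined = 8 + 40 = 48 m/s
Time to meet: t = d/v_combined = 480/48 = 10.0 s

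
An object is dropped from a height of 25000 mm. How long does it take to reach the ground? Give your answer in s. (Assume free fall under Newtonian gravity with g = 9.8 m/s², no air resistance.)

h = 25000 mm × 0.001 = 25.0 m
t = √(2h/g) = √(2 × 25.0 / 9.8) = 2.259 s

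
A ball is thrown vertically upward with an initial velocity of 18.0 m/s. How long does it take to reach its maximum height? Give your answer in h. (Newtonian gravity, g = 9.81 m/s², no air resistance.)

t_up = v₀ / g = 18.0 / 9.81 = 1.83486 s
t_up = 1.83486 s / 3600.0 = 0.0005097 h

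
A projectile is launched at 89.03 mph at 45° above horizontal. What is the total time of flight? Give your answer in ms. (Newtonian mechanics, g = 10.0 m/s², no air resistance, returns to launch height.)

v₀ = 89.03 mph × 0.44704 = 39.8 m/s
T = 2 × v₀ × sin(θ) / g = 2 × 39.8 × sin(45°) / 10.0 = 2 × 39.8 × 0.707107 / 10.0 = 5.62857 s
T = 5.62857 s / 0.001 = 5629 ms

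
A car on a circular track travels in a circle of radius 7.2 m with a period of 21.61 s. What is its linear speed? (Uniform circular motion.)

v = 2πr/T = 2π×7.2/21.61 = 2.09 m/s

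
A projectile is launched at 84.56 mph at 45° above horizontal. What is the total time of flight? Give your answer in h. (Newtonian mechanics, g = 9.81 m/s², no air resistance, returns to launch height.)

v₀ = 84.56 mph × 0.44704 = 37.8017 m/s
T = 2 × v₀ × sin(θ) / g = 2 × 37.8017 × sin(45°) / 9.81 = 2 × 37.8017 × 0.707107 / 9.81 = 5.44951 s
T = 5.44951 s / 3600.0 = 0.001514 h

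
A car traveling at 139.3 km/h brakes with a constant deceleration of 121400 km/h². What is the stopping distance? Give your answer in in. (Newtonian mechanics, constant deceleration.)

v₀ = 139.3 km/h × 0.2777777777777778 = 38.6944 m/s
a = 121400 km/h² × 7.716049382716049e-05 = 9.36728 m/s²
d = v₀² / (2a) = 38.6944² / (2 × 9.36728) = 1497.26 / 18.7346 = 79.9195 m
d = 79.9195 m / 0.0254 = 3146 in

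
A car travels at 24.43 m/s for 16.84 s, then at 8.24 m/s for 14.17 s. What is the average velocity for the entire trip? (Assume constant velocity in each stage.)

d₁ = v₁t₁ = 24.43 × 16.84 = 411.4012 m
d₂ = v₂t₂ = 8.24 × 14.17 = 116.7608 m
d_total = 528.162 m, t_total = 31.01 s
v_avg = d_total/t_total = 528.162/31.01 = 17.03 m/s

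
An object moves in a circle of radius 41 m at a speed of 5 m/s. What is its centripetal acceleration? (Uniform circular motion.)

a_c = v²/r = 5²/41 = 25/41 = 0.61 m/s²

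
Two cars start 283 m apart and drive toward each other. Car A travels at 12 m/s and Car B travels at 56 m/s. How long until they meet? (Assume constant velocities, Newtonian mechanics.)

Combined speed: v_combined = 12 + 56 = 68 m/s
Time to meet: t = d/v_combined = 283/68 = 4.16 s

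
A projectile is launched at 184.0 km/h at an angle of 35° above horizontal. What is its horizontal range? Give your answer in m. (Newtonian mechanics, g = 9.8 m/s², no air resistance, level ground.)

v₀ = 184.0 km/h × 0.2777777777777778 = 51.1111 m/s
R = v₀² × sin(2θ) / g = 51.1111² × sin(2 × 35°) / 9.8 = 2612.34 × 0.939693 / 9.8 = 250.5 m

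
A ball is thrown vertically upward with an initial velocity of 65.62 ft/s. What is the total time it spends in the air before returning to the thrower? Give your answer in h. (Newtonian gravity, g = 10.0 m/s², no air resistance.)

v₀ = 65.62 ft/s × 0.3048 = 20.001 m/s
t_total = 2 × v₀ / g = 2 × 20.001 / 10.0 = 4.0002 s
t_total = 4.0002 s / 3600.0 = 0.001111 h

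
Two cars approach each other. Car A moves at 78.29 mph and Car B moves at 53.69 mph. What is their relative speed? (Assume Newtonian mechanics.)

v_rel = v_A + v_B = 78.29 + 53.69 = 131.98 mph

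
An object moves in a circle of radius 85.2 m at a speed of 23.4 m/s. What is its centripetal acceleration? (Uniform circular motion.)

a_c = v²/r = 23.4²/85.2 = 547.56/85.2 = 6.43 m/s²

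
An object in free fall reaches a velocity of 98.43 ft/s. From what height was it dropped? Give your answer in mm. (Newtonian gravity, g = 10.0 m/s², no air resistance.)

v = 98.43 ft/s × 0.3048 = 30.0015 m/s
h = v² / (2g) = 30.0015² / (2 × 10.0) = 45.0045 m
h = 45.0045 m / 0.001 = 45000 mm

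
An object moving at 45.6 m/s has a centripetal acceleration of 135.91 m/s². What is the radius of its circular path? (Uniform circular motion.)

r = v²/a_c = 45.6²/135.91 = 15.3 m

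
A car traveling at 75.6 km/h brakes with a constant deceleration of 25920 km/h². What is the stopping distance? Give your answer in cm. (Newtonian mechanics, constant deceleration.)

v₀ = 75.6 km/h × 0.2777777777777778 = 21.0 m/s
a = 25920 km/h² × 7.716049382716049e-05 = 2.0 m/s²
d = v₀² / (2a) = 21.0² / (2 × 2.0) = 441.0 / 4.0 = 110.25 m
d = 110.25 m / 0.01 = 11020 cm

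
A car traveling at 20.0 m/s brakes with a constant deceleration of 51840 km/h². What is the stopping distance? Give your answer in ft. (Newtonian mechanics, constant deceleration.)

a = 51840 km/h² × 7.716049382716049e-05 = 4.0 m/s²
d = v₀² / (2a) = 20.0² / (2 × 4.0) = 400.0 / 8.0 = 50.0 m
d = 50.0 m / 0.3048 = 164.0 ft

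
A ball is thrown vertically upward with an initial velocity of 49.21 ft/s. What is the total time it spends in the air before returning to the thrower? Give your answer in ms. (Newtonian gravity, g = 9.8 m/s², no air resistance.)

v₀ = 49.21 ft/s × 0.3048 = 14.9992 m/s
t_total = 2 × v₀ / g = 2 × 14.9992 / 9.8 = 3.06106 s
t_total = 3.06106 s / 0.001 = 3061 ms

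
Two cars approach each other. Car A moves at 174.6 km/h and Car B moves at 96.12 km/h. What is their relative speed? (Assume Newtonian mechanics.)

v_rel = v_A + v_B = 174.6 + 96.12 = 270.72 km/h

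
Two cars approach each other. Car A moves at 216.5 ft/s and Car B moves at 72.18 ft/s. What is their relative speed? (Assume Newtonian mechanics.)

v_rel = v_A + v_B = 216.5 + 72.18 = 288.68 ft/s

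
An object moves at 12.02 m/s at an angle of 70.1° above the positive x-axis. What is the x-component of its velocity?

vₓ = v cos(θ) = 12.02 × cos(70.1°) = 4.09 m/s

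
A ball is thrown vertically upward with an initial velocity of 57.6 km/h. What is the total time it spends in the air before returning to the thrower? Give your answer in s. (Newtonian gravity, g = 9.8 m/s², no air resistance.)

v₀ = 57.6 km/h × 0.2777777777777778 = 16.0 m/s
t_total = 2 × v₀ / g = 2 × 16.0 / 9.8 = 3.265 s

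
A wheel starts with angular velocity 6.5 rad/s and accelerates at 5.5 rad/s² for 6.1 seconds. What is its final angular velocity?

ω = ω₀ + αt = 6.5 + 5.5 × 6.1 = 40.05 rad/s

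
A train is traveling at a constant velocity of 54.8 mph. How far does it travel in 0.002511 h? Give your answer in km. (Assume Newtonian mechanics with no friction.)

v = 54.8 mph × 0.44704 = 24.49779 m/s
t = 0.002511 h × 3600.0 = 9.0396 s
d = v × t = 24.49779 × 9.0396 = 221.4502 m
d = 221.4502 m / 1000.0 = 0.2215 km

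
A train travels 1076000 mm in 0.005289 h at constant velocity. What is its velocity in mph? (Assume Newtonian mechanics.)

d = 1076000 mm × 0.001 = 1076.0 m
t = 0.005289 h × 3600.0 = 19.0404 s
v = d / t = 1076.0 / 19.0404 = 56.5114 m/s
v = 56.5114 m/s / 0.44704 = 126.4 mph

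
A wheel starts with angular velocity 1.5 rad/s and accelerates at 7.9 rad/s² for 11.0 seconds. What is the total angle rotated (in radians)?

θ = ω₀t + ½αt² = 1.5×11.0 + ½×7.9×11.0² = 494.45 rad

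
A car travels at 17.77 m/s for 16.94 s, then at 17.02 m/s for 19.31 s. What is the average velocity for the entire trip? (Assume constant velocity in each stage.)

d₁ = v₁t₁ = 17.77 × 16.94 = 301.0238 m
d₂ = v₂t₂ = 17.02 × 19.31 = 328.6562 m
d_total = 629.68 m, t_total = 36.25 s
v_avg = d_total/t_total = 629.68/36.25 = 17.37 m/s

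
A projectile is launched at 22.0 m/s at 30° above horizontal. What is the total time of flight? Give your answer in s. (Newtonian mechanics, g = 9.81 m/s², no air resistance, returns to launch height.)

T = 2 × v₀ × sin(θ) / g = 2 × 22.0 × sin(30°) / 9.81 = 2 × 22.0 × 0.5 / 9.81 = 2.243 s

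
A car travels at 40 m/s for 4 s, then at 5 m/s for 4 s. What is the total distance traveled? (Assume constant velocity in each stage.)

d₁ = v₁t₁ = 40 × 4 = 160 m
d₂ = v₂t₂ = 5 × 4 = 20 m
d_total = 160 + 20 = 180 m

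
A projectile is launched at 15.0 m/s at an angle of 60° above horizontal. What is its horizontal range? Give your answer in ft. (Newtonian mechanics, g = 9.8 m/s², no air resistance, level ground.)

R = v₀² × sin(2θ) / g = 15.0² × sin(2 × 60°) / 9.8 = 225.0 × 0.866025 / 9.8 = 19.8832 m
R = 19.8832 m / 0.3048 = 65.23 ft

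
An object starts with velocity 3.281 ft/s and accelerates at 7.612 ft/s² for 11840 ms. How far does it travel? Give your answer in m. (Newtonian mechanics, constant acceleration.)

v₀ = 3.281 ft/s × 0.3048 = 1.00005 m/s
a = 7.612 ft/s² × 0.3048 = 2.32014 m/s²
t = 11840 ms × 0.001 = 11.84 s
d = v₀ × t + ½ × a × t² = 1.00005 × 11.84 + 0.5 × 2.32014 × 11.84² = 174.5 m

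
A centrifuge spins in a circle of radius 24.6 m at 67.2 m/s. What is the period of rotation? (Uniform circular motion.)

T = 2πr/v = 2π×24.6/67.2 = 2.3 s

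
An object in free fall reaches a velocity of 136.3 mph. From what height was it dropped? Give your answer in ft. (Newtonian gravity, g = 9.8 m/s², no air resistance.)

v = 136.3 mph × 0.44704 = 60.9316 m/s
h = v² / (2g) = 60.9316² / (2 × 9.8) = 189.421 m
h = 189.421 m / 0.3048 = 621.5 ft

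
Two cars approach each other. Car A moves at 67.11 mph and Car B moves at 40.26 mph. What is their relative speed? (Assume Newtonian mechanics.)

v_rel = v_A + v_B = 67.11 + 40.26 = 107.37 mph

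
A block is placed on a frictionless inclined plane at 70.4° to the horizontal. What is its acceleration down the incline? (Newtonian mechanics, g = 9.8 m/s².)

a = g sin(θ) = 9.8 × sin(70.4°) = 9.8 × 0.9421 = 9.23 m/s²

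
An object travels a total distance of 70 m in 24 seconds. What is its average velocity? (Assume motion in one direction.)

v_avg = Δd / Δt = 70 / 24 = 2.92 m/s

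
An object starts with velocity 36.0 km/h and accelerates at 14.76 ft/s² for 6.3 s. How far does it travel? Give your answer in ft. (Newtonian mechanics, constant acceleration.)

v₀ = 36.0 km/h × 0.2777777777777778 = 10.0 m/s
a = 14.76 ft/s² × 0.3048 = 4.49885 m/s²
d = v₀ × t + ½ × a × t² = 10.0 × 6.3 + 0.5 × 4.49885 × 6.3² = 152.28 m
d = 152.28 m / 0.3048 = 499.6 ft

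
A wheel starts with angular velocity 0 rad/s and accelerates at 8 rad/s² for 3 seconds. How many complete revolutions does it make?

θ = ω₀t + ½αt² = 0×3 + ½×8×3² = 36.0 rad
Total revolutions = θ/(2π) = 36.0/(2π) = 5.73
Complete revolutions = ⌊5.73⌋ = 5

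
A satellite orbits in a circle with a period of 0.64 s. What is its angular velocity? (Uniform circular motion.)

ω = 2π/T = 2π/0.64 = 9.8175 rad/s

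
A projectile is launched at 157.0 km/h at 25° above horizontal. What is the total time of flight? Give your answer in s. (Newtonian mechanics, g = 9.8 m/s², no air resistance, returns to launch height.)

v₀ = 157.0 km/h × 0.2777777777777778 = 43.6111 m/s
T = 2 × v₀ × sin(θ) / g = 2 × 43.6111 × sin(25°) / 9.8 = 2 × 43.6111 × 0.422618 / 9.8 = 3.761 s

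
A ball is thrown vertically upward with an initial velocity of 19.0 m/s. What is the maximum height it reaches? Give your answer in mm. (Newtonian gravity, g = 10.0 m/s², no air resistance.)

h_max = v₀² / (2g) = 19.0² / (2 × 10.0) = 361.0 / 20.0 = 18.05 m
h_max = 18.05 m / 0.001 = 18050 mm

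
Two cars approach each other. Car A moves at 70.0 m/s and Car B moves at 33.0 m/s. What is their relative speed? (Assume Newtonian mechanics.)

v_rel = v_A + v_B = 70.0 + 33.0 = 103.0 m/s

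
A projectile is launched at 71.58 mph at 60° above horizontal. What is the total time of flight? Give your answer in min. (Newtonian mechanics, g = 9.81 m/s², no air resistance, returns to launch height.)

v₀ = 71.58 mph × 0.44704 = 31.9991 m/s
T = 2 × v₀ × sin(θ) / g = 2 × 31.9991 × sin(60°) / 9.81 = 2 × 31.9991 × 0.866025 / 9.81 = 5.64975 s
T = 5.64975 s / 60.0 = 0.09416 min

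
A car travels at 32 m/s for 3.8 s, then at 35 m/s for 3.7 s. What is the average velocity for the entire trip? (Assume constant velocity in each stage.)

d₁ = v₁t₁ = 32 × 3.8 = 121.6 m
d₂ = v₂t₂ = 35 × 3.7 = 129.5 m
d_total = 251.1 m, t_total = 7.5 s
v_avg = d_total/t_total = 251.1/7.5 = 33.48 m/s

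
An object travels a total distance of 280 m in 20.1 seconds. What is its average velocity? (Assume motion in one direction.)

v_avg = Δd / Δt = 280 / 20.1 = 13.93 m/s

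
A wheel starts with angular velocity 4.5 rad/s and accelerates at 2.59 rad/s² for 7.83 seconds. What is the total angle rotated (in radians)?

θ = ω₀t + ½αt² = 4.5×7.83 + ½×2.59×7.83² = 114.63 rad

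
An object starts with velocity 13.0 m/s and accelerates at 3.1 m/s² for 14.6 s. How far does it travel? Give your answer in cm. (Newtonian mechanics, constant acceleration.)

d = v₀ × t + ½ × a × t² = 13.0 × 14.6 + 0.5 × 3.1 × 14.6² = 520.198 m
d = 520.198 m / 0.01 = 52020 cm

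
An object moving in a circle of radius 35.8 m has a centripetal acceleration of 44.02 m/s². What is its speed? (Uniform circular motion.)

v = √(a_c × r) = √(44.02 × 35.8) = 39.7 m/s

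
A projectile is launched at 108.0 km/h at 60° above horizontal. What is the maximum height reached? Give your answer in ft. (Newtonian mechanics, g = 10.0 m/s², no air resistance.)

v₀ = 108.0 km/h × 0.2777777777777778 = 30.0 m/s
H = v₀² × sin²(θ) / (2g) = 30.0² × sin(60°)² / (2 × 10.0) = 900.0 × 0.75 / 20.0 = 33.75 m
H = 33.75 m / 0.3048 = 110.7 ft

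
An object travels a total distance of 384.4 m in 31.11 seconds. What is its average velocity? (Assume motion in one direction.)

v_avg = Δd / Δt = 384.4 / 31.11 = 12.36 m/s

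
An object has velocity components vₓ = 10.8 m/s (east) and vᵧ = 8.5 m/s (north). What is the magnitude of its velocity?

|v| = √(vₓ² + vᵧ²) = √(10.8² + 8.5²) = √(188.89) = 13.74 m/s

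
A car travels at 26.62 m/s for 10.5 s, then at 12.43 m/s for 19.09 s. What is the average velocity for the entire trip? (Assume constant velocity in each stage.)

d₁ = v₁t₁ = 26.62 × 10.5 = 279.51 m
d₂ = v₂t₂ = 12.43 × 19.09 = 237.2887 m
d_total = 516.7987 m, t_total = 29.59 s
v_avg = d_total/t_total = 516.7987/29.59 = 17.47 m/s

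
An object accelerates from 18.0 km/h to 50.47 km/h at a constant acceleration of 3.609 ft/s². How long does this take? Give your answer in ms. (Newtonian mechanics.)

v₀ = 18.0 km/h × 0.2777777777777778 = 5.0 m/s
v = 50.47 km/h × 0.2777777777777778 = 14.0194 m/s
a = 3.609 ft/s² × 0.3048 = 1.10002 m/s²
t = (v - v₀) / a = (14.0194 - 5.0) / 1.10002 = 8.19931 s
t = 8.19931 s / 0.001 = 8199 ms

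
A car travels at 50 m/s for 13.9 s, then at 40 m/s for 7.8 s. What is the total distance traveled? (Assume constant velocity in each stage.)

d₁ = v₁t₁ = 50 × 13.9 = 695.0 m
d₂ = v₂t₂ = 40 × 7.8 = 312.0 m
d_total = 695.0 + 312.0 = 1007.0 m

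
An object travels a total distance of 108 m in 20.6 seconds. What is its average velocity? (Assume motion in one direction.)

v_avg = Δd / Δt = 108 / 20.6 = 5.24 m/s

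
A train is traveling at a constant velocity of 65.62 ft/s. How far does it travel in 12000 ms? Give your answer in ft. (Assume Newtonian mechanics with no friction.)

v = 65.62 ft/s × 0.3048 = 20.001 m/s
t = 12000 ms × 0.001 = 12.0 s
d = v × t = 20.001 × 12.0 = 240.012 m
d = 240.012 m / 0.3048 = 787.4 ft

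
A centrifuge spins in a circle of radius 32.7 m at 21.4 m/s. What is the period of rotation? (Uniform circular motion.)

T = 2πr/v = 2π×32.7/21.4 = 9.6 s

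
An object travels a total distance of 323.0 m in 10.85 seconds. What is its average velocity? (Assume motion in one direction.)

v_avg = Δd / Δt = 323.0 / 10.85 = 29.77 m/s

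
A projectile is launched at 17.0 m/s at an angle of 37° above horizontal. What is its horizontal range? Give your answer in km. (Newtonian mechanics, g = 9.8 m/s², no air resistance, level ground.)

R = v₀² × sin(2θ) / g = 17.0² × sin(2 × 37°) / 9.8 = 289.0 × 0.961262 / 9.8 = 28.3474 m
R = 28.3474 m / 1000.0 = 0.02835 km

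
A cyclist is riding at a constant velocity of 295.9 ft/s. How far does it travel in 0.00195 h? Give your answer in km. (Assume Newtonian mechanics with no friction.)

v = 295.9 ft/s × 0.3048 = 90.1903 m/s
t = 0.00195 h × 3600.0 = 7.02 s
d = v × t = 90.1903 × 7.02 = 633.136 m
d = 633.136 m / 1000.0 = 0.6331 km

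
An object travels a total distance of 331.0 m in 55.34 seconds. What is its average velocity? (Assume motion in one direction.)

v_avg = Δd / Δt = 331.0 / 55.34 = 5.98 m/s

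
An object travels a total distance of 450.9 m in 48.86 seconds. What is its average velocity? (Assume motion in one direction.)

v_avg = Δd / Δt = 450.9 / 48.86 = 9.23 m/s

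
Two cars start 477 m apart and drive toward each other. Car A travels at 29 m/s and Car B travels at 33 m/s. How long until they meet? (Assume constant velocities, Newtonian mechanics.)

Combined speed: v_combined = 29 + 33 = 62 m/s
Time to meet: t = d/v_combined = 477/62 = 7.69 s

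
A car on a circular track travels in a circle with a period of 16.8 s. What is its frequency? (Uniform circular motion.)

f = 1/T = 1/16.8 = 0.0595 Hz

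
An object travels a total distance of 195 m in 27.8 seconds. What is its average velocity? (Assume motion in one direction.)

v_avg = Δd / Δt = 195 / 27.8 = 7.01 m/s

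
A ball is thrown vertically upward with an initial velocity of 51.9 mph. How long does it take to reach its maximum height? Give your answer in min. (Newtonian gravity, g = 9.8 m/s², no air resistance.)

v₀ = 51.9 mph × 0.44704 = 23.2014 m/s
t_up = v₀ / g = 23.2014 / 9.8 = 2.36749 s
t_up = 2.36749 s / 60.0 = 0.03946 min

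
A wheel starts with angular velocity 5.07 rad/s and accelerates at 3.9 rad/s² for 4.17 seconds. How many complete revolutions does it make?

θ = ω₀t + ½αt² = 5.07×4.17 + ½×3.9×4.17² = 55.050255 rad
Total revolutions = θ/(2π) = 55.050255/(2π) = 8.76
Complete revolutions = ⌊8.76⌋ = 8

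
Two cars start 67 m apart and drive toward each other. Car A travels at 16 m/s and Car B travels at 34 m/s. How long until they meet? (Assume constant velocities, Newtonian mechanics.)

Combined speed: v_combined = 16 + 34 = 50 m/s
Time to meet: t = d/v_combined = 67/50 = 1.34 s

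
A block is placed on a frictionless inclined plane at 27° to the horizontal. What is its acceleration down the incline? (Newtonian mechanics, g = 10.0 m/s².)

a = g sin(θ) = 10.0 × sin(27°) = 10.0 × 0.454 = 4.54 m/s²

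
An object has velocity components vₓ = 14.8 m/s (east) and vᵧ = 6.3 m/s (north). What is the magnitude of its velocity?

|v| = √(vₓ² + vᵧ²) = √(14.8² + 6.3²) = √(258.73) = 16.09 m/s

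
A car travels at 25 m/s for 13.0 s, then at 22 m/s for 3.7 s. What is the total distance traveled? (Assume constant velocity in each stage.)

d₁ = v₁t₁ = 25 × 13.0 = 325.0 m
d₂ = v₂t₂ = 22 × 3.7 = 81.4 m
d_total = 325.0 + 81.4 = 406.4 m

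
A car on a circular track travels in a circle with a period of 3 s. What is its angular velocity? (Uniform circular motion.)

ω = 2π/T = 2π/3 = 2.0944 rad/s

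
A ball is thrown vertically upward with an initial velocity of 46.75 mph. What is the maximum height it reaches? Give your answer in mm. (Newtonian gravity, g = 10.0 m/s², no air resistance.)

v₀ = 46.75 mph × 0.44704 = 20.8991 m/s
h_max = v₀² / (2g) = 20.8991² / (2 × 10.0) = 436.772 / 20.0 = 21.8386 m
h_max = 21.8386 m / 0.001 = 21840 mm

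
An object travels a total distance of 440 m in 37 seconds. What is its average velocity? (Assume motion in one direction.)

v_avg = Δd / Δt = 440 / 37 = 11.89 m/s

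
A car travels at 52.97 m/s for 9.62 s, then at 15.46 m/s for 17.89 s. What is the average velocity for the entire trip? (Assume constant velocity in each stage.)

d₁ = v₁t₁ = 52.97 × 9.62 = 509.5714 m
d₂ = v₂t₂ = 15.46 × 17.89 = 276.5794 m
d_total = 786.1508 m, t_total = 27.51 s
v_avg = d_total/t_total = 786.1508/27.51 = 28.58 m/s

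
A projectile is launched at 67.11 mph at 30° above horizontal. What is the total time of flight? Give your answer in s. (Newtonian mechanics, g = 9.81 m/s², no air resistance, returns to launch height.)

v₀ = 67.11 mph × 0.44704 = 30.0009 m/s
T = 2 × v₀ × sin(θ) / g = 2 × 30.0009 × sin(30°) / 9.81 = 2 × 30.0009 × 0.5 / 9.81 = 3.058 s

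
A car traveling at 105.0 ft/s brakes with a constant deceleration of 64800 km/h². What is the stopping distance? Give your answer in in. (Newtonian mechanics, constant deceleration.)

v₀ = 105.0 ft/s × 0.3048 = 32.004 m/s
a = 64800 km/h² × 7.716049382716049e-05 = 5.0 m/s²
d = v₀² / (2a) = 32.004² / (2 × 5.0) = 1024.26 / 10.0 = 102.426 m
d = 102.426 m / 0.0254 = 4033 in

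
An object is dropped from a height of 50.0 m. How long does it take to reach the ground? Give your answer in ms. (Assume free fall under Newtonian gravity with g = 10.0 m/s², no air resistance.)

t = √(2h/g) = √(2 × 50.0 / 10.0) = 3.16228 s
t = 3.16228 s / 0.001 = 3162 ms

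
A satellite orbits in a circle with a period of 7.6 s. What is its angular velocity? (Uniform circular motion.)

ω = 2π/T = 2π/7.6 = 0.8267 rad/s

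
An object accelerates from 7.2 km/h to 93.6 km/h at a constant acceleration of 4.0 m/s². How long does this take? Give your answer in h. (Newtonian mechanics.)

v₀ = 7.2 km/h × 0.2777777777777778 = 2.0 m/s
v = 93.6 km/h × 0.2777777777777778 = 26.0 m/s
t = (v - v₀) / a = (26.0 - 2.0) / 4.0 = 6.0 s
t = 6.0 s / 3600.0 = 0.001667 h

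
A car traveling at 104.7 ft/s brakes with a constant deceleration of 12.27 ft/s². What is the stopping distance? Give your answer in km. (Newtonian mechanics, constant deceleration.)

v₀ = 104.7 ft/s × 0.3048 = 31.9126 m/s
a = 12.27 ft/s² × 0.3048 = 3.7399 m/s²
d = v₀² / (2a) = 31.9126² / (2 × 3.7399) = 1018.41 / 7.4798 = 136.155 m
d = 136.155 m / 1000.0 = 0.1362 km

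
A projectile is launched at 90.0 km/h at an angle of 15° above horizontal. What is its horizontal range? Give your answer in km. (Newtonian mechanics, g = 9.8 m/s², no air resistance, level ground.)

v₀ = 90.0 km/h × 0.2777777777777778 = 25.0 m/s
R = v₀² × sin(2θ) / g = 25.0² × sin(2 × 15°) / 9.8 = 625.0 × 0.5 / 9.8 = 31.8878 m
R = 31.8878 m / 1000.0 = 0.03189 km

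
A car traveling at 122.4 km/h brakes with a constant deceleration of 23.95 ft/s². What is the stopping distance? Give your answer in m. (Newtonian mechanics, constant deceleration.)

v₀ = 122.4 km/h × 0.2777777777777778 = 34.0 m/s
a = 23.95 ft/s² × 0.3048 = 7.29996 m/s²
d = v₀² / (2a) = 34.0² / (2 × 7.29996) = 1156.0 / 14.5999 = 79.18 m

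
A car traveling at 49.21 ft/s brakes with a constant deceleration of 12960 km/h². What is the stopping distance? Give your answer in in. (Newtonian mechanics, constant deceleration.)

v₀ = 49.21 ft/s × 0.3048 = 14.9992 m/s
a = 12960 km/h² × 7.716049382716049e-05 = 1.0 m/s²
d = v₀² / (2a) = 14.9992² / (2 × 1.0) = 224.976 / 2.0 = 112.488 m
d = 112.488 m / 0.0254 = 4429 in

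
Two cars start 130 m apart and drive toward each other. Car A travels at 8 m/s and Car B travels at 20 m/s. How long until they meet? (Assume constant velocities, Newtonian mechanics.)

Combined speed: v_combined = 8 + 20 = 28 m/s
Time to meet: t = d/v_combined = 130/28 = 4.64 s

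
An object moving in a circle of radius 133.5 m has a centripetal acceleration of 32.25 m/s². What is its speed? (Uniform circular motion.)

v = √(a_c × r) = √(32.25 × 133.5) = 65.62 m/s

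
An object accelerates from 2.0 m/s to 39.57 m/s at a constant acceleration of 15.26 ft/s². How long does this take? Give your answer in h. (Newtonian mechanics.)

a = 15.26 ft/s² × 0.3048 = 4.65125 m/s²
t = (v - v₀) / a = (39.57 - 2.0) / 4.65125 = 8.0774 s
t = 8.0774 s / 3600.0 = 0.002244 h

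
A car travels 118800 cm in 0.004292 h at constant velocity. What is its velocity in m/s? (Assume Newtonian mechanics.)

d = 118800 cm × 0.01 = 1188.0 m
t = 0.004292 h × 3600.0 = 15.4512 s
v = d / t = 1188.0 / 15.4512 = 76.89 m/s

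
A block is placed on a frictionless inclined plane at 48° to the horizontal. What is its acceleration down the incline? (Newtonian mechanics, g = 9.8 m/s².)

a = g sin(θ) = 9.8 × sin(48°) = 9.8 × 0.7431 = 7.28 m/s²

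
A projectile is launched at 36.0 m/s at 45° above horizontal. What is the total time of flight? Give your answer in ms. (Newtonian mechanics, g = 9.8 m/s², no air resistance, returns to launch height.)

T = 2 × v₀ × sin(θ) / g = 2 × 36.0 × sin(45°) / 9.8 = 2 × 36.0 × 0.707107 / 9.8 = 5.19507 s
T = 5.19507 s / 0.001 = 5195 ms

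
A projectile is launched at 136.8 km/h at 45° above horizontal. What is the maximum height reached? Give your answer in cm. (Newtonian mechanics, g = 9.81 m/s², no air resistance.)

v₀ = 136.8 km/h × 0.2777777777777778 = 38.0 m/s
H = v₀² × sin²(θ) / (2g) = 38.0² × sin(45°)² / (2 × 9.81) = 1444.0 × 0.5 / 19.62 = 36.7992 m
H = 36.7992 m / 0.01 = 3680 cm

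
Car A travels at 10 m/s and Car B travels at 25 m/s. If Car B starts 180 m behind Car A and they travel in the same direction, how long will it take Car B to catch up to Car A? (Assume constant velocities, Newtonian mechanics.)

Relative speed: v_rel = 25 - 10 = 15 m/s
Time to catch: t = d₀/v_rel = 180/15 = 12.0 s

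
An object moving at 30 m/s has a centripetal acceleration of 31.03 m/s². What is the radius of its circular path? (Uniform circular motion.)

r = v²/a_c = 30²/31.03 = 29.0 m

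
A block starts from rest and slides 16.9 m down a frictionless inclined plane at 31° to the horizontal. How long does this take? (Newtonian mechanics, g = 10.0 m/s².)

a = g sin(θ) = 10.0 × sin(31°) = 5.1504 m/s²
t = √(2d/a) = √(2 × 16.9 / 5.1504) = 2.56 s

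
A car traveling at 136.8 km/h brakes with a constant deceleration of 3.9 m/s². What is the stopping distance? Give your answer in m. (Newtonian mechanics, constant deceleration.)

v₀ = 136.8 km/h × 0.2777777777777778 = 38.0 m/s
d = v₀² / (2a) = 38.0² / (2 × 3.9) = 1444.0 / 7.8 = 185.1 m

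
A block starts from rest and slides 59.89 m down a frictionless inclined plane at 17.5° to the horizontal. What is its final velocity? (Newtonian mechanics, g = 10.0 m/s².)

a = g sin(θ) = 10.0 × sin(17.5°) = 3.0071 m/s²
v = √(2ad) = √(2 × 3.0071 × 59.89) = 18.98 m/s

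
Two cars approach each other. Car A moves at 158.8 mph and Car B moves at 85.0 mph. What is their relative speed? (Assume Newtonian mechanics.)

v_rel = v_A + v_B = 158.8 + 85.0 = 243.8 mph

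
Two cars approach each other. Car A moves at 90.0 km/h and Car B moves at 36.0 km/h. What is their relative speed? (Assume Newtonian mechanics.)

v_rel = v_A + v_B = 90.0 + 36.0 = 126.0 km/h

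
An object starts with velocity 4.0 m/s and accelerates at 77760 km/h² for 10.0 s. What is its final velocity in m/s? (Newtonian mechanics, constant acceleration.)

a = 77760 km/h² × 7.716049382716049e-05 = 6.0 m/s²
v = v₀ + a × t = 4.0 + 6.0 × 10.0 = 64.0 m/s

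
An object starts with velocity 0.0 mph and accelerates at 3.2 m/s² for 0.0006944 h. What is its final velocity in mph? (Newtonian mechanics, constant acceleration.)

v₀ = 0.0 mph × 0.44704 = 0.0 m/s
t = 0.0006944 h × 3600.0 = 2.49984 s
v = v₀ + a × t = 0.0 + 3.2 × 2.49984 = 7.99949 m/s
v = 7.99949 m/s / 0.44704 = 17.89 mph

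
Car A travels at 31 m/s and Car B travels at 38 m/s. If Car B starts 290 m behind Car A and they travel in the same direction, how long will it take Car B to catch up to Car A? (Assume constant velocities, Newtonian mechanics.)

Relative speed: v_rel = 38 - 31 = 7 m/s
Time to catch: t = d₀/v_rel = 290/7 = 41.43 s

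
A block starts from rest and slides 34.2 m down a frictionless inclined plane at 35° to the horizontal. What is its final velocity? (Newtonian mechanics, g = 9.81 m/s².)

a = g sin(θ) = 9.81 × sin(35°) = 5.6268 m/s²
v = √(2ad) = √(2 × 5.6268 × 34.2) = 19.62 m/s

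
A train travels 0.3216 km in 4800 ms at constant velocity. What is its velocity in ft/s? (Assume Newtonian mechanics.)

d = 0.3216 km × 1000.0 = 321.6 m
t = 4800 ms × 0.001 = 4.8 s
v = d / t = 321.6 / 4.8 = 67.0 m/s
v = 67.0 m/s / 0.3048 = 219.8 ft/s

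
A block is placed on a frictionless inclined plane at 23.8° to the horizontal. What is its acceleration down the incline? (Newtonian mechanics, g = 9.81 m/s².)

a = g sin(θ) = 9.81 × sin(23.8°) = 9.81 × 0.4035 = 3.96 m/s²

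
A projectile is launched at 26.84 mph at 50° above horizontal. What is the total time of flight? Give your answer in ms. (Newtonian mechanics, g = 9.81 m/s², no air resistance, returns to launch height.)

v₀ = 26.84 mph × 0.44704 = 11.9986 m/s
T = 2 × v₀ × sin(θ) / g = 2 × 11.9986 × sin(50°) / 9.81 = 2 × 11.9986 × 0.766044 / 9.81 = 1.8739 s
T = 1.8739 s / 0.001 = 1874 ms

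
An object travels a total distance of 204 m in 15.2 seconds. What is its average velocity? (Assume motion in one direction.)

v_avg = Δd / Δt = 204 / 15.2 = 13.42 m/s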